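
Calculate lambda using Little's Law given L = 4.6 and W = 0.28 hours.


lambda = L / W = 4.6 / 0.28 = 16.43 per hour

16.43 per hour


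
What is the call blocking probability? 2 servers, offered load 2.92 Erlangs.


B(N,A) = (A^N/N!) / sum(A^k/k!, k=0..N) with N=2, A=2.92 = 0.521

0.521


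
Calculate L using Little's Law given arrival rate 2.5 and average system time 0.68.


L = lambda * W = 2.5 * 0.68 = 1.7

1.7


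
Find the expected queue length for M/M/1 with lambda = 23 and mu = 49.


rho = 23/49; Lq = rho^2/(1-rho) = 0.42

0.42


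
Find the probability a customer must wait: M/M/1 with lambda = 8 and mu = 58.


P(wait) = rho = lambda/mu = 8/58 = 0.1379

0.1379


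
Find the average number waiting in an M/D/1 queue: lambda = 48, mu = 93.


M/D/1: Lq = rho^2 / (2*(1-rho)) where rho = 48/93; Lq = 0.28

0.28


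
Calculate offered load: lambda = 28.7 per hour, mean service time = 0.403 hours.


Offered load a = lambda * E[S] = 28.7 * 0.403 = 11.57 Erlangs

11.57 Erlangs


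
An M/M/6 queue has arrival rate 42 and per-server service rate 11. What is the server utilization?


rho = lambda/(c*mu) = 42/(6*11) = 0.6364

0.6364


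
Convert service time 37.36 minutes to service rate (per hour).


mu = 60 / avg_service_time = 60 / 37.36 = 1.61 per hour

1.61 per hour


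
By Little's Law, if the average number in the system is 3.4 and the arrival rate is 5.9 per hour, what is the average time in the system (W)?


W = L / lambda = 3.4 / 5.9 = 0.5763 hours

0.5763 hours


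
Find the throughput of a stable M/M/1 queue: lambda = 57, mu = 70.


For a stable queue (lambda < mu), throughput = lambda = 57 per hour

57 per hour


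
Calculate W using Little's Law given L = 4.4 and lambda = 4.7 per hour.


W = L / lambda = 4.4 / 4.7 = 0.9362 hours

0.9362 hours


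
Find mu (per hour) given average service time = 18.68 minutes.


mu = 60 / avg_service_time = 60 / 18.68 = 3.21 per hour

3.21 per hour


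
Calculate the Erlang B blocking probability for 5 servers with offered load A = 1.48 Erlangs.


B(N,A) = (A^N/N!) / sum(A^k/k!, k=0..N) with N=5, A=1.48 = 0.0135

0.0135


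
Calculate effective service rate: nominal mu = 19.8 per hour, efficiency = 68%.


Effective rate = mu * efficiency = 19.8 * 0.68 = 13.46 per hour

13.46 per hour


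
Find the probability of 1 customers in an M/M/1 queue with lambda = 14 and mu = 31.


rho = 14/31; P(n) = (1-rho)*rho^n = (1-14/31)*(14/31)^1 = 0.2477

0.2477


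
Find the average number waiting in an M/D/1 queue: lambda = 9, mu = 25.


M/D/1: Lq = rho^2 / (2*(1-rho)) where rho = 9/25; Lq = 0.1

0.1


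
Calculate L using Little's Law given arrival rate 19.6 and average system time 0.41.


L = lambda * W = 19.6 * 0.41 = 8.04

8.04


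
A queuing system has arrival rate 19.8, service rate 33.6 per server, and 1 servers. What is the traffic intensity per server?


rho = lambda / (c * mu) = 19.8 / (1 * 33.6) = 0.5893

0.5893


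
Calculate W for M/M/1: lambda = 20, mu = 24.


W = 1/(mu - lambda) = 1/(24 - 20) = 0.25 hours

0.25 hours


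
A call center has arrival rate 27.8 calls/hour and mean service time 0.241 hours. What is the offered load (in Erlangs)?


Offered load a = lambda * E[S] = 27.8 * 0.241 = 6.7 Erlangs

6.7 Erlangs


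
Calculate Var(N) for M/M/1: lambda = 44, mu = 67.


rho = 44/67; Var(N) = rho/(1-rho)^2 = 5.57

5.57


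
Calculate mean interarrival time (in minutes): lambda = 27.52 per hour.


Mean interarrival time = 60/lambda = 60/27.52 = 2.18 minutes

2.18 minutes


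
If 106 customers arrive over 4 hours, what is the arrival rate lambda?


lambda = total arrivals / time = 106 / 4 = 26.5 per hour

26.5 per hour


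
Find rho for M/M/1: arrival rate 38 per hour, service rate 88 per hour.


rho = lambda/mu = 38/88 = 0.4318

0.4318


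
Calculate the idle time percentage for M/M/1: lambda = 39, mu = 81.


Idle fraction = (1 - rho) * 100 = (1 - 39/81) * 100 = 51.9%

51.9%


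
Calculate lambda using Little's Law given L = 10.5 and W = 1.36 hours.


lambda = L / W = 10.5 / 1.36 = 7.72 per hour

7.72 per hour


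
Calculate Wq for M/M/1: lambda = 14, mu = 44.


rho = 14/44; Wq = rho/(mu - lambda) = 0.0106 hours

0.0106 hours


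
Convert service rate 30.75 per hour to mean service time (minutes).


Mean service time = 60/mu = 60/30.75 = 1.95 minutes

1.95 minutes


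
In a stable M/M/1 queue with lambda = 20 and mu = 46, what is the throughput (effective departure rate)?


For a stable queue (lambda < mu), throughput = lambda = 20 per hour

20 per hour


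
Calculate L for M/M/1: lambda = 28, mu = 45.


rho = 28/45; L = rho/(1-rho) = 1.65

1.65


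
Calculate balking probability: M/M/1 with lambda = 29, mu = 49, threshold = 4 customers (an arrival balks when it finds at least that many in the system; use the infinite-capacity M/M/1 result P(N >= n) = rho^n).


P(N >= 4) = rho^4 = (29/49)^4 = 0.1227

0.1227


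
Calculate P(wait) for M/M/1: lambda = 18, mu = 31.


P(wait) = rho = lambda/mu = 18/31 = 0.5806

0.5806


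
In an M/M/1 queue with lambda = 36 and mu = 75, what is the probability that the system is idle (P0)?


P0 = 1 - rho = 1 - 36/75 = 0.52

0.52


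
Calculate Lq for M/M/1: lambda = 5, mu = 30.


rho = 5/30; Lq = rho^2/(1-rho) = 0.03

0.03


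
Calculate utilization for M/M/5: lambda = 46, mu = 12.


rho = lambda/(c*mu) = 46/(5*12) = 0.7667

0.7667


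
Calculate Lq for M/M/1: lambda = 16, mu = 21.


rho = 16/21; Lq = rho^2/(1-rho) = 2.44

2.44


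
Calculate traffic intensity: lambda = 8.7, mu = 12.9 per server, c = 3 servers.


rho = lambda / (c * mu) = 8.7 / (3 * 12.9) = 0.2248

0.2248


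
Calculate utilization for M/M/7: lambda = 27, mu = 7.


rho = lambda/(c*mu) = 27/(7*7) = 0.551

0.551


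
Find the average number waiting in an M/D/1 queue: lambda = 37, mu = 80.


M/D/1: Lq = rho^2 / (2*(1-rho)) where rho = 37/80; Lq = 0.2

0.2


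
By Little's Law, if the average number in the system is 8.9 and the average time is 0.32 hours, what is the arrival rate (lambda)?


lambda = L / W = 8.9 / 0.32 = 27.81 per hour

27.81 per hour


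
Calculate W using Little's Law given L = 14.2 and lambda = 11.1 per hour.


W = L / lambda = 14.2 / 11.1 = 1.2793 hours

1.2793 hours


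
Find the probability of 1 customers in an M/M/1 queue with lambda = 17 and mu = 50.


rho = 17/50; P(n) = (1-rho)*rho^n = (1-17/50)*(17/50)^1 = 0.2244

0.2244


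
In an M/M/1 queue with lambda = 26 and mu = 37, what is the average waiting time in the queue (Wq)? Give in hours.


rho = 26/37; Wq = rho/(mu - lambda) = 0.0639 hours

0.0639 hours


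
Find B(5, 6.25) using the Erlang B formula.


B(N,A) = (A^N/N!) / sum(A^k/k!, k=0..N) with N=5, A=6.25 = 0.3775

0.3775


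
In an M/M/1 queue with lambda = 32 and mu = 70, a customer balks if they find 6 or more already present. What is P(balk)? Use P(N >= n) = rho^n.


P(N >= 6) = rho^6 = (32/70)^6 = 0.0091

0.0091


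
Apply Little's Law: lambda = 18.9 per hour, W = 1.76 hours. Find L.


L = lambda * W = 18.9 * 1.76 = 33.26

33.26


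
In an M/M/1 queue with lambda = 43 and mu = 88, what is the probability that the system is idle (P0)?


P0 = 1 - rho = 1 - 43/88 = 0.5114

0.5114


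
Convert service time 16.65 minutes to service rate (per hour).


mu = 60 / avg_service_time = 60 / 16.65 = 3.6 per hour

3.6 per hour


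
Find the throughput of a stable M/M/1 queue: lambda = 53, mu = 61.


For a stable queue (lambda < mu), throughput = lambda = 53 per hour

53 per hour


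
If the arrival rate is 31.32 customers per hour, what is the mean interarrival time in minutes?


Mean interarrival time = 60/lambda = 60/31.32 = 1.92 minutes

1.92 minutes


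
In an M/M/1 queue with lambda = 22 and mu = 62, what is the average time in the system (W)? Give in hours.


W = 1/(mu - lambda) = 1/(62 - 22) = 0.025 hours

0.025 hours


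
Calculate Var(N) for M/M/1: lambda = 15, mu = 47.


rho = 15/47; Var(N) = rho/(1-rho)^2 = 0.69

0.69


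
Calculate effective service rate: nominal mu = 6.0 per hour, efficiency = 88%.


Effective rate = mu * efficiency = 6.0 * 0.88 = 5.28 per hour

5.28 per hour


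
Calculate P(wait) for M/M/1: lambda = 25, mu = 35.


P(wait) = rho = lambda/mu = 25/35 = 0.7143

0.7143


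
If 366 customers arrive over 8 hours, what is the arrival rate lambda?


lambda = total arrivals / time = 366 / 8 = 45.75 per hour

45.75 per hour


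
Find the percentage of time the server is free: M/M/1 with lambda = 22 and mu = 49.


Idle fraction = (1 - rho) * 100 = (1 - 22/49) * 100 = 55.1%

55.1%


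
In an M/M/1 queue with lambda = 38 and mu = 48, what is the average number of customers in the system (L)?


rho = 38/48; L = rho/(1-rho) = 3.8

3.8


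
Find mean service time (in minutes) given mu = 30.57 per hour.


Mean service time = 60/mu = 60/30.57 = 1.96 minutes

1.96 minutes


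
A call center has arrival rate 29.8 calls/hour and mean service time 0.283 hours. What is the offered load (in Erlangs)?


Offered load a = lambda * E[S] = 29.8 * 0.283 = 8.43 Erlangs

8.43 Erlangs


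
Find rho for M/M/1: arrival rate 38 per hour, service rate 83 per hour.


rho = lambda/mu = 38/83 = 0.4578

0.4578


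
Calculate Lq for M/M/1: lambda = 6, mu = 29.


rho = 6/29; Lq = rho^2/(1-rho) = 0.05

0.05


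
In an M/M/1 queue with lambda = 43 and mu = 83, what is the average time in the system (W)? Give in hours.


W = 1/(mu - lambda) = 1/(83 - 43) = 0.025 hours

0.025 hours


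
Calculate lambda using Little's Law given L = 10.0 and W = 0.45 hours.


lambda = L / W = 10.0 / 0.45 = 22.22 per hour

22.22 per hour


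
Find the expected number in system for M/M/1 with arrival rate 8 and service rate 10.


rho = 8/10; L = rho/(1-rho) = 4.0

4.0


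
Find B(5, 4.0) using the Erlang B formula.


B(N,A) = (A^N/N!) / sum(A^k/k!, k=0..N) with N=5, A=4.0 = 0.1991

0.1991


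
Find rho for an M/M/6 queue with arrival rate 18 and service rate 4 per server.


rho = lambda/(c*mu) = 18/(6*4) = 0.75

0.75


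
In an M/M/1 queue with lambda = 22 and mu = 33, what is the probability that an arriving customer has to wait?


P(wait) = rho = lambda/mu = 22/33 = 0.6667

0.6667


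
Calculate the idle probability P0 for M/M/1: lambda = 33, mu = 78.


P0 = 1 - rho = 1 - 33/78 = 0.5769

0.5769


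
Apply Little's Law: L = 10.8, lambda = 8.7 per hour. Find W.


W = L / lambda = 10.8 / 8.7 = 1.2414 hours

1.2414 hours


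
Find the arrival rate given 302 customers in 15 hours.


lambda = total arrivals / time = 302 / 15 = 20.13 per hour

20.13 per hour


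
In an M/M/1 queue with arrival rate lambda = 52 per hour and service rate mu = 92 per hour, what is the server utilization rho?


rho = lambda/mu = 52/92 = 0.5652

0.5652


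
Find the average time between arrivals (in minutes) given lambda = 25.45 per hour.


Mean interarrival time = 60/lambda = 60/25.45 = 2.36 minutes

2.36 minutes


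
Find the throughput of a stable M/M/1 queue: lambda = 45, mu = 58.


For a stable queue (lambda < mu), throughput = lambda = 45 per hour

45 per hour


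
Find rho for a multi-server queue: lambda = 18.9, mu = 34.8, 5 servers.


rho = lambda / (c * mu) = 18.9 / (5 * 34.8) = 0.1086

0.1086


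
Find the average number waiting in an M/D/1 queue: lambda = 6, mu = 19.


M/D/1: Lq = rho^2 / (2*(1-rho)) where rho = 6/19; Lq = 0.07

0.07


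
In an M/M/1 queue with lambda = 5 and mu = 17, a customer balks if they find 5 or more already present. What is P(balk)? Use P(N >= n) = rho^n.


P(N >= 5) = rho^5 = (5/17)^5 = 0.0022

0.0022


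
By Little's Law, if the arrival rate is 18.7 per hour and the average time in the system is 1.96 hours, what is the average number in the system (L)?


L = lambda * W = 18.7 * 1.96 = 36.65

36.65


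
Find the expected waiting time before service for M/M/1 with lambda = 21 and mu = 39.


rho = 21/39; Wq = rho/(mu - lambda) = 0.0299 hours

0.0299 hours


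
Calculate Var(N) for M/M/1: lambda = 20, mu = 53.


rho = 20/53; Var(N) = rho/(1-rho)^2 = 0.97

0.97


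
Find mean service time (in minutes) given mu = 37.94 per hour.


Mean service time = 60/mu = 60/37.94 = 1.58 minutes

1.58 minutes


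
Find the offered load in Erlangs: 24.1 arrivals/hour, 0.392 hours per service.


Offered load a = lambda * E[S] = 24.1 * 0.392 = 9.45 Erlangs

9.45 Erlangs


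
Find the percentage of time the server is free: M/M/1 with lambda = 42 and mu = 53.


Idle fraction = (1 - rho) * 100 = (1 - 42/53) * 100 = 20.8%

20.8%


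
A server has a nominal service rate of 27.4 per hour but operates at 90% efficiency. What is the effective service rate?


Effective rate = mu * efficiency = 27.4 * 0.9 = 24.66 per hour

24.66 per hour


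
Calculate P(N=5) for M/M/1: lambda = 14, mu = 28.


rho = 14/28; P(n) = (1-rho)*rho^n = (1-14/28)*(14/28)^5 = 0.0156

0.0156


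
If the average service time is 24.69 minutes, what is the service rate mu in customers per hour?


mu = 60 / avg_service_time = 60 / 24.69 = 2.43 per hour

2.43 per hour


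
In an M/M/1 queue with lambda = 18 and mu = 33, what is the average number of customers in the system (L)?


rho = 18/33; L = rho/(1-rho) = 1.2

1.2


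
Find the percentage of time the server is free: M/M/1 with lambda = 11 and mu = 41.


Idle fraction = (1 - rho) * 100 = (1 - 11/41) * 100 = 73.2%

73.2%


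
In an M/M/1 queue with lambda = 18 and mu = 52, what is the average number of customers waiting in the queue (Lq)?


rho = 18/52; Lq = rho^2/(1-rho) = 0.18

0.18


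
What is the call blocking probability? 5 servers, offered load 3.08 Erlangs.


B(N,A) = (A^N/N!) / sum(A^k/k!, k=0..N) with N=5, A=3.08 = 0.1169

0.1169


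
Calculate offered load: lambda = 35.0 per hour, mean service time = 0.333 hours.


Offered load a = lambda * E[S] = 35.0 * 0.333 = 11.66 Erlangs

11.66 Erlangs


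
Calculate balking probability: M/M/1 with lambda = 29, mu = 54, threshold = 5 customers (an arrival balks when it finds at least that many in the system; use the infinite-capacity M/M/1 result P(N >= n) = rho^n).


P(N >= 5) = rho^5 = (29/54)^5 = 0.0447

0.0447


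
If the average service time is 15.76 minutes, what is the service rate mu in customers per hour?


mu = 60 / avg_service_time = 60 / 15.76 = 3.81 per hour

3.81 per hour


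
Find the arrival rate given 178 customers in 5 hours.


lambda = total arrivals / time = 178 / 5 = 35.6 per hour

35.6 per hour


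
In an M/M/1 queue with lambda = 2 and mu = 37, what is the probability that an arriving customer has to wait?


P(wait) = rho = lambda/mu = 2/37 = 0.0541

0.0541


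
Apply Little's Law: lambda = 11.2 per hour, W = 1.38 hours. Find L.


L = lambda * W = 11.2 * 1.38 = 15.46

15.46


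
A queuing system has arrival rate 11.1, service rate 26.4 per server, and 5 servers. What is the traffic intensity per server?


rho = lambda / (c * mu) = 11.1 / (5 * 26.4) = 0.0841

0.0841


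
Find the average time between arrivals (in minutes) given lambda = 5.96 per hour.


Mean interarrival time = 60/lambda = 60/5.96 = 10.07 minutes

10.07 minutes


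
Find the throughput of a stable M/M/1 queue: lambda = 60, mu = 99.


For a stable queue (lambda < mu), throughput = lambda = 60 per hour

60 per hour


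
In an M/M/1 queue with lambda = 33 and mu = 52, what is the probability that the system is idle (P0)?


P0 = 1 - rho = 1 - 33/52 = 0.3654

0.3654


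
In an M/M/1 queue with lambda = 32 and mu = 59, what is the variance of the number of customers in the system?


rho = 32/59; Var(N) = rho/(1-rho)^2 = 2.59

2.59


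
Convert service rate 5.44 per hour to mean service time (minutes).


Mean service time = 60/mu = 60/5.44 = 11.03 minutes

11.03 minutes


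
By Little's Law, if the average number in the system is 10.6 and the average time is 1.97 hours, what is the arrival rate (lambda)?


lambda = L / W = 10.6 / 1.97 = 5.38 per hour

5.38 per hour


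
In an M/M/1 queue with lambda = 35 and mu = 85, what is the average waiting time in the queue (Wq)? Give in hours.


rho = 35/85; Wq = rho/(mu - lambda) = 0.0082 hours

0.0082 hours


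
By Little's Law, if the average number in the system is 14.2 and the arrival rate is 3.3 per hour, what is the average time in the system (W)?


W = L / lambda = 14.2 / 3.3 = 4.303 hours

4.303 hours


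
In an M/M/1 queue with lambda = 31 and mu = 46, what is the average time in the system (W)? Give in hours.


W = 1/(mu - lambda) = 1/(46 - 31) = 0.0667 hours

0.0667 hours


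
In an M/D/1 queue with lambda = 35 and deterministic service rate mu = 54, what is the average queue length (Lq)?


M/D/1: Lq = rho^2 / (2*(1-rho)) where rho = 35/54; Lq = 0.6

0.6


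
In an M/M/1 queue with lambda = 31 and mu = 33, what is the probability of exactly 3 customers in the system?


rho = 31/33; P(n) = (1-rho)*rho^n = (1-31/33)*(31/33)^3 = 0.0502

0.0502


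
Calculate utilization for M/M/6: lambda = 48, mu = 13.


rho = lambda/(c*mu) = 48/(6*13) = 0.6154

0.6154


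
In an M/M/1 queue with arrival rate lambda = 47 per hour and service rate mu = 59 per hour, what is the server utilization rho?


rho = lambda/mu = 47/59 = 0.7966

0.7966


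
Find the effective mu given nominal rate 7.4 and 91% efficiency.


Effective rate = mu * efficiency = 7.4 * 0.91 = 6.73 per hour

6.73 per hour


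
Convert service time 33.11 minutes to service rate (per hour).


mu = 60 / avg_service_time = 60 / 33.11 = 1.81 per hour

1.81 per hour


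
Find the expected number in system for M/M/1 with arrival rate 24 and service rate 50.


rho = 24/50; L = rho/(1-rho) = 0.92

0.92


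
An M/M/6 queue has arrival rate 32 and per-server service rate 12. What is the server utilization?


rho = lambda/(c*mu) = 32/(6*12) = 0.4444

0.4444


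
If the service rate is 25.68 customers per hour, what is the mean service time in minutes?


Mean service time = 60/mu = 60/25.68 = 2.34 minutes

2.34 minutes


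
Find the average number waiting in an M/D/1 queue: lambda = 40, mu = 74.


M/D/1: Lq = rho^2 / (2*(1-rho)) where rho = 40/74; Lq = 0.32

0.32


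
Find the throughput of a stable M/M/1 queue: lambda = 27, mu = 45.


For a stable queue (lambda < mu), throughput = lambda = 27 per hour

27 per hour


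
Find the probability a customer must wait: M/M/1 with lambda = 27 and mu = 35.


P(wait) = rho = lambda/mu = 27/35 = 0.7714

0.7714


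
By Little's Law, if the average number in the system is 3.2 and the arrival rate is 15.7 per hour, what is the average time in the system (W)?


W = L / lambda = 3.2 / 15.7 = 0.2038 hours

0.2038 hours


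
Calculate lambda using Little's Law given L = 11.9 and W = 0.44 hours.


lambda = L / W = 11.9 / 0.44 = 27.05 per hour

27.05 per hour


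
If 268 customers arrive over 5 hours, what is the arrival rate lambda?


lambda = total arrivals / time = 268 / 5 = 53.6 per hour

53.6 per hour


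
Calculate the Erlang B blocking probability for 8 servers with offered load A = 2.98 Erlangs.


B(N,A) = (A^N/N!) / sum(A^k/k!, k=0..N) with N=8, A=2.98 = 0.0079

0.0079


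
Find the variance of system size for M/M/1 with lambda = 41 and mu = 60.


rho = 41/60; Var(N) = rho/(1-rho)^2 = 6.81

6.81


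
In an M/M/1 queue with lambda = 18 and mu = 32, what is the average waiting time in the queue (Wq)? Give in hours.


rho = 18/32; Wq = rho/(mu - lambda) = 0.0402 hours

0.0402 hours


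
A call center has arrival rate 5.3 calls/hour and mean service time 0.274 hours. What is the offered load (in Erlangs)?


Offered load a = lambda * E[S] = 5.3 * 0.274 = 1.45 Erlangs

1.45 Erlangs


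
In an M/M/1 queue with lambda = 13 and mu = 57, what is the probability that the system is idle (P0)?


P0 = 1 - rho = 1 - 13/57 = 0.7719

0.7719


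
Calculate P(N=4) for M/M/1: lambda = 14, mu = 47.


rho = 14/47; P(n) = (1-rho)*rho^n = (1-14/47)*(14/47)^4 = 0.0055

0.0055


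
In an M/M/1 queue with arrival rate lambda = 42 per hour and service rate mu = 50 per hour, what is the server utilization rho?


rho = lambda/mu = 42/50 = 0.84

0.84


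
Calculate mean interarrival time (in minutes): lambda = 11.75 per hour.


Mean interarrival time = 60/lambda = 60/11.75 = 5.11 minutes

5.11 minutes


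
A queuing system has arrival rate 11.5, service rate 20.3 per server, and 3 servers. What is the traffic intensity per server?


rho = lambda / (c * mu) = 11.5 / (3 * 20.3) = 0.1888

0.1888


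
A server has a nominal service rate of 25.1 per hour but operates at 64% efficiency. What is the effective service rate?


Effective rate = mu * efficiency = 25.1 * 0.64 = 16.06 per hour

16.06 per hour


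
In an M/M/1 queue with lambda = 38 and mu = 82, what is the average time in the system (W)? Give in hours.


W = 1/(mu - lambda) = 1/(82 - 38) = 0.0227 hours

0.0227 hours


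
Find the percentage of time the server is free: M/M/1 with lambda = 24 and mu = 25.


Idle fraction = (1 - rho) * 100 = (1 - 24/25) * 100 = 4.0%

4.0%


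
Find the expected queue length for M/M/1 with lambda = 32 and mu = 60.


rho = 32/60; Lq = rho^2/(1-rho) = 0.61

0.61


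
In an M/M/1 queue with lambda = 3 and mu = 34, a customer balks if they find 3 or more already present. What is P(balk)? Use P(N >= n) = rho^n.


P(N >= 3) = rho^3 = (3/34)^3 = 0.0007

0.0007


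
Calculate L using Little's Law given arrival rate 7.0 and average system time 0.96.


L = lambda * W = 7.0 * 0.96 = 6.72

6.72


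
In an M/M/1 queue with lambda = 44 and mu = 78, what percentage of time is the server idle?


Idle fraction = (1 - rho) * 100 = (1 - 44/78) * 100 = 43.6%

43.6%


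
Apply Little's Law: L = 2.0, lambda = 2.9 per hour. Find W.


W = L / lambda = 2.0 / 2.9 = 0.6897 hours

0.6897 hours


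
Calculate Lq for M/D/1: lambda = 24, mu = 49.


M/D/1: Lq = rho^2 / (2*(1-rho)) where rho = 24/49; Lq = 0.24

0.24


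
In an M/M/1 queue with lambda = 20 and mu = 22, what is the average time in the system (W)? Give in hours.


W = 1/(mu - lambda) = 1/(22 - 20) = 0.5 hours

0.5 hours


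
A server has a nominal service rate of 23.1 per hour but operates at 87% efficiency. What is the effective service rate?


Effective rate = mu * efficiency = 23.1 * 0.87 = 20.1 per hour

20.1 per hour


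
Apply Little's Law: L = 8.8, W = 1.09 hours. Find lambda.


lambda = L / W = 8.8 / 1.09 = 8.07 per hour

8.07 per hour


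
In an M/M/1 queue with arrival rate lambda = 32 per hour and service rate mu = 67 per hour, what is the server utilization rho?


rho = lambda/mu = 32/67 = 0.4776

0.4776


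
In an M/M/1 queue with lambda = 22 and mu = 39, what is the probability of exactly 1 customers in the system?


rho = 22/39; P(n) = (1-rho)*rho^n = (1-22/39)*(22/39)^1 = 0.2459

0.2459


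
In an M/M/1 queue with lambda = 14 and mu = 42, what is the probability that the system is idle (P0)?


P0 = 1 - rho = 1 - 14/42 = 0.6667

0.6667


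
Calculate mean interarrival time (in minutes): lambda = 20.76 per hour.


Mean interarrival time = 60/lambda = 60/20.76 = 2.89 minutes

2.89 minutes


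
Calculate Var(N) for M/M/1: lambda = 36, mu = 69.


rho = 36/69; Var(N) = rho/(1-rho)^2 = 2.28

2.28


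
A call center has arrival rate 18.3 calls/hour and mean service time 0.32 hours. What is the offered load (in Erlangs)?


Offered load a = lambda * E[S] = 18.3 * 0.32 = 5.86 Erlangs

5.86 Erlangs


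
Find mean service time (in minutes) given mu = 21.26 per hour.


Mean service time = 60/mu = 60/21.26 = 2.82 minutes

2.82 minutes


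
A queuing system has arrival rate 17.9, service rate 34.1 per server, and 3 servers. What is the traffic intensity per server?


rho = lambda / (c * mu) = 17.9 / (3 * 34.1) = 0.175

0.175


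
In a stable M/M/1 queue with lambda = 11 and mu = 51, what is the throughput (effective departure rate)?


For a stable queue (lambda < mu), throughput = lambda = 11 per hour

11 per hour


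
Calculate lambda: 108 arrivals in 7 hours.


lambda = total arrivals / time = 108 / 7 = 15.43 per hour

15.43 per hour


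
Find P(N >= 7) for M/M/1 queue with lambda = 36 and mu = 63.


P(N >= 7) = rho^7 = (36/63)^7 = 0.0199

0.0199


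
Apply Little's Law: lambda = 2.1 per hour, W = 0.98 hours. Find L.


L = lambda * W = 2.1 * 0.98 = 2.06

2.06


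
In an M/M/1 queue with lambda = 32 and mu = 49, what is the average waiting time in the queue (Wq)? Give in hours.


rho = 32/49; Wq = rho/(mu - lambda) = 0.0384 hours

0.0384 hours


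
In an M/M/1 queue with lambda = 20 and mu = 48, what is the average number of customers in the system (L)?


rho = 20/48; L = rho/(1-rho) = 0.71

0.71


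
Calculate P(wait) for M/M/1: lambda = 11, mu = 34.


P(wait) = rho = lambda/mu = 11/34 = 0.3235

0.3235


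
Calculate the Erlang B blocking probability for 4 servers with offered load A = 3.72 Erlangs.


B(N,A) = (A^N/N!) / sum(A^k/k!, k=0..N) with N=4, A=3.72 = 0.283

0.283


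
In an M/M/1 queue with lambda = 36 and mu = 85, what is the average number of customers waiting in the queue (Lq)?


rho = 36/85; Lq = rho^2/(1-rho) = 0.31

0.31


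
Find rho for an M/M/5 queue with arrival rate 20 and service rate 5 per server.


rho = lambda/(c*mu) = 20/(5*5) = 0.8

0.8


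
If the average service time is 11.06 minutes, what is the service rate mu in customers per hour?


mu = 60 / avg_service_time = 60 / 11.06 = 5.42 per hour

5.42 per hour


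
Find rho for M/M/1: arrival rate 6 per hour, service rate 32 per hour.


rho = lambda/mu = 6/32 = 0.1875

0.1875


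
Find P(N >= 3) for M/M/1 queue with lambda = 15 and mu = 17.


P(N >= 3) = rho^3 = (15/17)^3 = 0.687

0.687


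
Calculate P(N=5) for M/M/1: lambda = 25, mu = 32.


rho = 25/32; P(n) = (1-rho)*rho^n = (1-25/32)*(25/32)^5 = 0.0637

0.0637


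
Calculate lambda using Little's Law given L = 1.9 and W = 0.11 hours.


lambda = L / W = 1.9 / 0.11 = 17.27 per hour

17.27 per hour


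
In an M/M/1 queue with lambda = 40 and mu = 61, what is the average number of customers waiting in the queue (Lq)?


rho = 40/61; Lq = rho^2/(1-rho) = 1.25

1.25


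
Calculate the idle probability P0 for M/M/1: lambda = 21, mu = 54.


P0 = 1 - rho = 1 - 21/54 = 0.6111

0.6111


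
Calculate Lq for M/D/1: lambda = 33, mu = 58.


M/D/1: Lq = rho^2 / (2*(1-rho)) where rho = 33/58; Lq = 0.38

0.38


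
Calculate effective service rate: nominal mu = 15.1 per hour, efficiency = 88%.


Effective rate = mu * efficiency = 15.1 * 0.88 = 13.29 per hour

13.29 per hour


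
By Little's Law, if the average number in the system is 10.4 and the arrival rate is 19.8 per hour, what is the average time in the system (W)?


W = L / lambda = 10.4 / 19.8 = 0.5253 hours

0.5253 hours


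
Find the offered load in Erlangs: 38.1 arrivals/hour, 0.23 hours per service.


Offered load a = lambda * E[S] = 38.1 * 0.23 = 8.76 Erlangs

8.76 Erlangs


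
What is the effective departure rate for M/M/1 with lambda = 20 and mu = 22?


For a stable queue (lambda < mu), throughput = lambda = 20 per hour

20 per hour


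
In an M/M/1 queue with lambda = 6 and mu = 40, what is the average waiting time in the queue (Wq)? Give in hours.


rho = 6/40; Wq = rho/(mu - lambda) = 0.0044 hours

0.0044 hours


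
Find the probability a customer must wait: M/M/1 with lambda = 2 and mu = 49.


P(wait) = rho = lambda/mu = 2/49 = 0.0408

0.0408


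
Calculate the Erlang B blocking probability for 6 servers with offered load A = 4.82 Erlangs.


B(N,A) = (A^N/N!) / sum(A^k/k!, k=0..N) with N=6, A=4.82 = 0.1783

0.1783


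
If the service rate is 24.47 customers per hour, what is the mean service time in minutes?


Mean service time = 60/mu = 60/24.47 = 2.45 minutes

2.45 minutes


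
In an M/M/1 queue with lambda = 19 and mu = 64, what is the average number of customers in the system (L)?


rho = 19/64; L = rho/(1-rho) = 0.42

0.42


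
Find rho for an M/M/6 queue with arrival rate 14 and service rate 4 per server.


rho = lambda/(c*mu) = 14/(6*4) = 0.5833

0.5833


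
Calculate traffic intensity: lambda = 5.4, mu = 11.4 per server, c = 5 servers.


rho = lambda / (c * mu) = 5.4 / (5 * 11.4) = 0.0947

0.0947


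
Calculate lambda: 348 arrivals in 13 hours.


lambda = total arrivals / time = 348 / 13 = 26.77 per hour

26.77 per hour


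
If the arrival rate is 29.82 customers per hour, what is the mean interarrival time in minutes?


Mean interarrival time = 60/lambda = 60/29.82 = 2.01 minutes

2.01 minutes


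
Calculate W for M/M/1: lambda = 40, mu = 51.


W = 1/(mu - lambda) = 1/(51 - 40) = 0.0909 hours

0.0909 hours


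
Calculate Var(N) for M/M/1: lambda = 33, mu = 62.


rho = 33/62; Var(N) = rho/(1-rho)^2 = 2.43

2.43


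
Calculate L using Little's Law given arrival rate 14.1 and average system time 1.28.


L = lambda * W = 14.1 * 1.28 = 18.05

18.05


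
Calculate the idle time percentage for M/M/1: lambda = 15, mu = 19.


Idle fraction = (1 - rho) * 100 = (1 - 15/19) * 100 = 21.1%

21.1%


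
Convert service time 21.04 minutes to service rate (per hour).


mu = 60 / avg_service_time = 60 / 21.04 = 2.85 per hour

2.85 per hour


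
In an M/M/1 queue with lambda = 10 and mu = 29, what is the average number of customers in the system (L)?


rho = 10/29; L = rho/(1-rho) = 0.53

0.53


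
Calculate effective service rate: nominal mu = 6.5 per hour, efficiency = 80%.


Effective rate = mu * efficiency = 6.5 * 0.8 = 5.2 per hour

5.2 per hour


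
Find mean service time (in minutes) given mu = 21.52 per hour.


Mean service time = 60/mu = 60/21.52 = 2.79 minutes

2.79 minutes


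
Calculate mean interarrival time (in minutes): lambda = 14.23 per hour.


Mean interarrival time = 60/lambda = 60/14.23 = 4.22 minutes

4.22 minutes


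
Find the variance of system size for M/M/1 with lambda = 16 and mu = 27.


rho = 16/27; Var(N) = rho/(1-rho)^2 = 3.57

3.57


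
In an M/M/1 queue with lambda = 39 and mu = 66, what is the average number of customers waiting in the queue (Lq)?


rho = 39/66; Lq = rho^2/(1-rho) = 0.85

0.85


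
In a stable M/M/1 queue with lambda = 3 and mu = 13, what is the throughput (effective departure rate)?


For a stable queue (lambda < mu), throughput = lambda = 3 per hour

3 per hour


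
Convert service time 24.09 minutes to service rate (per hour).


mu = 60 / avg_service_time = 60 / 24.09 = 2.49 per hour

2.49 per hour


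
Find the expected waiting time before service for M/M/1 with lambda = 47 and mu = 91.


rho = 47/91; Wq = rho/(mu - lambda) = 0.0117 hours

0.0117 hours


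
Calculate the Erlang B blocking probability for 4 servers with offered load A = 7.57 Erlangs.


B(N,A) = (A^N/N!) / sum(A^k/k!, k=0..N) with N=4, A=7.57 = 0.5554

0.5554


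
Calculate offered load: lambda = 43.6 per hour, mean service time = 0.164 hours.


Offered load a = lambda * E[S] = 43.6 * 0.164 = 7.15 Erlangs

7.15 Erlangs


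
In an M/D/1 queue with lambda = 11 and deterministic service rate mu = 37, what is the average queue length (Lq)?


M/D/1: Lq = rho^2 / (2*(1-rho)) where rho = 11/37; Lq = 0.06

0.06


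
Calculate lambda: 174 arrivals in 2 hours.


lambda = total arrivals / time = 174 / 2 = 87.0 per hour

87.0 per hour


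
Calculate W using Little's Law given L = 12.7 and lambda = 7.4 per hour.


W = L / lambda = 12.7 / 7.4 = 1.7162 hours

1.7162 hours


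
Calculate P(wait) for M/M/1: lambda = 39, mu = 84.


P(wait) = rho = lambda/mu = 39/84 = 0.4643

0.4643


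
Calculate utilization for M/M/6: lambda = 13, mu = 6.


rho = lambda/(c*mu) = 13/(6*6) = 0.3611

0.3611


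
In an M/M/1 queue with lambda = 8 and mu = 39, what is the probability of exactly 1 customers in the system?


rho = 8/39; P(n) = (1-rho)*rho^n = (1-8/39)*(8/39)^1 = 0.1631

0.1631


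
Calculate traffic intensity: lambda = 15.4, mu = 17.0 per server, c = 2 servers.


rho = lambda / (c * mu) = 15.4 / (2 * 17.0) = 0.4529

0.4529


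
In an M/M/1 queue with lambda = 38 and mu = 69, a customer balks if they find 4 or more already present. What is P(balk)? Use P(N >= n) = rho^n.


P(N >= 4) = rho^4 = (38/69)^4 = 0.092

0.092


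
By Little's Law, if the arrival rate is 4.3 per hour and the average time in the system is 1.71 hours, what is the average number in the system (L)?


L = lambda * W = 4.3 * 1.71 = 7.35

7.35


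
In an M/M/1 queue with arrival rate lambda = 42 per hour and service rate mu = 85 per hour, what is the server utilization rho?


rho = lambda/mu = 42/85 = 0.4941

0.4941


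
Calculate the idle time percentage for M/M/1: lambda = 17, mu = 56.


Idle fraction = (1 - rho) * 100 = (1 - 17/56) * 100 = 69.6%

69.6%


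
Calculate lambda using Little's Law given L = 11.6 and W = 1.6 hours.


lambda = L / W = 11.6 / 1.6 = 7.25 per hour

7.25 per hour


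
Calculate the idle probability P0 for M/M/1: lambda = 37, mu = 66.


P0 = 1 - rho = 1 - 37/66 = 0.4394

0.4394


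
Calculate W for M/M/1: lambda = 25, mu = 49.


W = 1/(mu - lambda) = 1/(49 - 25) = 0.0417 hours

0.0417 hours


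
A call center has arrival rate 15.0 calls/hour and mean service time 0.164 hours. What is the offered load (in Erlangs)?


Offered load a = lambda * E[S] = 15.0 * 0.164 = 2.46 Erlangs

2.46 Erlangs


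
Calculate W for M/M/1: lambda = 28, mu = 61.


W = 1/(mu - lambda) = 1/(61 - 28) = 0.0303 hours

0.0303 hours


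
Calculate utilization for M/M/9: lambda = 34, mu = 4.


rho = lambda/(c*mu) = 34/(9*4) = 0.9444

0.9444


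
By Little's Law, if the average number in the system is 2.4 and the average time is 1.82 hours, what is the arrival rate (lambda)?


lambda = L / W = 2.4 / 1.82 = 1.32 per hour

1.32 per hour


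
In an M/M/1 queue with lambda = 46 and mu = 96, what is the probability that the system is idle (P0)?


P0 = 1 - rho = 1 - 46/96 = 0.5208

0.5208


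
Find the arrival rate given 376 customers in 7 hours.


lambda = total arrivals / time = 376 / 7 = 53.71 per hour

53.71 per hour


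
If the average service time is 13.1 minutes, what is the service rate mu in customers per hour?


mu = 60 / avg_service_time = 60 / 13.1 = 4.58 per hour

4.58 per hour


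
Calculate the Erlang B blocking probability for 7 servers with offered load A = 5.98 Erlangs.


B(N,A) = (A^N/N!) / sum(A^k/k!, k=0..N) with N=7, A=5.98 = 0.1838

0.1838


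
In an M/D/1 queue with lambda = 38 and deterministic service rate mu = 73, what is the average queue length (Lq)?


M/D/1: Lq = rho^2 / (2*(1-rho)) where rho = 38/73; Lq = 0.28

0.28


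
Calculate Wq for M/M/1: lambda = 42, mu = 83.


rho = 42/83; Wq = rho/(mu - lambda) = 0.0123 hours

0.0123 hours


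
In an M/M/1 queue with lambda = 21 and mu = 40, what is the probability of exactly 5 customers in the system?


rho = 21/40; P(n) = (1-rho)*rho^n = (1-21/40)*(21/40)^5 = 0.0189

0.0189


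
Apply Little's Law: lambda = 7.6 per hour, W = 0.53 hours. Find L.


L = lambda * W = 7.6 * 0.53 = 4.03

4.03


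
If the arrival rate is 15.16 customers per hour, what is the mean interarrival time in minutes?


Mean interarrival time = 60/lambda = 60/15.16 = 3.96 minutes

3.96 minutes


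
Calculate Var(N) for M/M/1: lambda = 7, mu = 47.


rho = 7/47; Var(N) = rho/(1-rho)^2 = 0.21

0.21


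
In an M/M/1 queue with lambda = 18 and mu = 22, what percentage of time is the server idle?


Idle fraction = (1 - rho) * 100 = (1 - 18/22) * 100 = 18.2%

18.2%


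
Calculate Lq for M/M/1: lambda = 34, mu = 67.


rho = 34/67; Lq = rho^2/(1-rho) = 0.52

0.52


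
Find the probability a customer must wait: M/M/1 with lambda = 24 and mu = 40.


P(wait) = rho = lambda/mu = 24/40 = 0.6

0.6


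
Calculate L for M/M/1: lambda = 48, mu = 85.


rho = 48/85; L = rho/(1-rho) = 1.3

1.3


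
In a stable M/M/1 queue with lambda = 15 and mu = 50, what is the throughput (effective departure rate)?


For a stable queue (lambda < mu), throughput = lambda = 15 per hour

15 per hour


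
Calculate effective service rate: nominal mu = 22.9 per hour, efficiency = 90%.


Effective rate = mu * efficiency = 22.9 * 0.9 = 20.61 per hour

20.61 per hour


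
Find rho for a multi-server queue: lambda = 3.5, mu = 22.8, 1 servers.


rho = lambda / (c * mu) = 3.5 / (1 * 22.8) = 0.1535

0.1535


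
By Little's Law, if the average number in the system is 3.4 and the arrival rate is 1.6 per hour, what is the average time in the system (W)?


W = L / lambda = 3.4 / 1.6 = 2.125 hours

2.125 hours


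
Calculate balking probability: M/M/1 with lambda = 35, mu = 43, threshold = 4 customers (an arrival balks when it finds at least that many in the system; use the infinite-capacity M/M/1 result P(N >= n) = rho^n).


P(N >= 4) = rho^4 = (35/43)^4 = 0.4389

0.4389


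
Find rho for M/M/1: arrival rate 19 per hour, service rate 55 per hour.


rho = lambda/mu = 19/55 = 0.3455

0.3455


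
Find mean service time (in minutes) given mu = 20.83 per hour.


Mean service time = 60/mu = 60/20.83 = 2.88 minutes

2.88 minutes


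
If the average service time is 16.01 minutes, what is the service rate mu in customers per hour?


mu = 60 / avg_service_time = 60 / 16.01 = 3.75 per hour

3.75 per hour


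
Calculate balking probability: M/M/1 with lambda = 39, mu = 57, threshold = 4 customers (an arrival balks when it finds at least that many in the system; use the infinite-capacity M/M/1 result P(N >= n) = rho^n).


P(N >= 4) = rho^4 = (39/57)^4 = 0.2192

0.2192


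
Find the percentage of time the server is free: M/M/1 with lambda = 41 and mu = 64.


Idle fraction = (1 - rho) * 100 = (1 - 41/64) * 100 = 35.9%

35.9%


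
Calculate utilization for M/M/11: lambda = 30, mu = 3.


rho = lambda/(c*mu) = 30/(11*3) = 0.9091

0.9091


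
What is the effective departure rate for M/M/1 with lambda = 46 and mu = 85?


For a stable queue (lambda < mu), throughput = lambda = 46 per hour

46 per hour


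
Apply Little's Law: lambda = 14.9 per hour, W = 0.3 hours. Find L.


L = lambda * W = 14.9 * 0.3 = 4.47

4.47


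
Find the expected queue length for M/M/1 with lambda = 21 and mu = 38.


rho = 21/38; Lq = rho^2/(1-rho) = 0.68

0.68


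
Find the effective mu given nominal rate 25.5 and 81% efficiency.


Effective rate = mu * efficiency = 25.5 * 0.81 = 20.66 per hour

20.66 per hour


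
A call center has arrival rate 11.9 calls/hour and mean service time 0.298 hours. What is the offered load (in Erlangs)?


Offered load a = lambda * E[S] = 11.9 * 0.298 = 3.55 Erlangs

3.55 Erlangs


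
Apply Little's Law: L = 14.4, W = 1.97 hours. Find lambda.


lambda = L / W = 14.4 / 1.97 = 7.31 per hour

7.31 per hour
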